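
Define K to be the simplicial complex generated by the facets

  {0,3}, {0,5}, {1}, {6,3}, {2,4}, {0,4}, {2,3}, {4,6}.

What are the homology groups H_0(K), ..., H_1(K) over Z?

K has 7 vertices, 7 edges.
rank ∂_0 = 0, rank ∂_1 = 5 ⇒ b_0 = 7 − 0 − 5 = 2; all invariant factors of ∂_1 are 1 so no torsion. So H_0 ≅ Z^2.
rank ∂_1 = 5, rank ∂_2 = 0 ⇒ b_1 = 7 − 5 − 0 = 2. So H_1 ≅ Z^2.

H_0 = Z^2,  H_1 = Z^2.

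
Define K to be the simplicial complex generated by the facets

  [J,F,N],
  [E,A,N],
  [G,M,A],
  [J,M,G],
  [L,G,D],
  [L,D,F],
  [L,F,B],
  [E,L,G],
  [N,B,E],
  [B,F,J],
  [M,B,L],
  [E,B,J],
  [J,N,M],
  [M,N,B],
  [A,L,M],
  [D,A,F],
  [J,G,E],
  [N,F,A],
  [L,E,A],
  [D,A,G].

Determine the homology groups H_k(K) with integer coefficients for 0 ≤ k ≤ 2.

Order the vertices as A < B < D < E < F < G < J < L < M < N. Listing each simplex with vertices in this order, K has dimension 2 with simplices:

  0-simplices (10): A, B, D, E, F, G, J, L, M, N
  1-simplices (30): AD, AE, AF, AG, AL, AM, AN, BE, BF, BJ, BL, BM, BN, DF, DG, DL, EG, EJ, EL, EN, FJ, FL, FN, GJ, GL, GM, JM, JN, LM, MN
  2-simplices (20): ADF, ADG, AEL, AEN, AFN, AGM, ALM, BEJ, BEN, BFJ, BFL, BLM, BMN, DFL, DGL, EGJ, EGL, FJN, GJM, JMN

so the chain groups are C_0 ≅ Z^10, C_1 ≅ Z^30, C_2 ≅ Z^20.

Boundary ∂_1: C_1 → C_0 sends each edge [p,q] (with p < q) to q − p. For instance
  ∂GJ = J − G.
The resulting 10×30 matrix has rank 9, and its Smith normal form has invariant factors (1,1,1,1,1,1,1,1,1).

∂_2: C_2 → C_1 sends each 2-simplex [p,q,r] to [q,r] − [p,r] + [p,q]. For instance
  ∂ADF = DF − AF + AD,
  ∂AEN = EN − AN + AE.
The 30×20 boundary matrix has rank 20 and Smith normal form diag(1,1,1,1,1,1,1,1,1,1,1,1,1,1,1,1,1,1,1,2).

Reading off H_k = ker ∂_k / im ∂_{k+1}:

  H_0: rank C_0 − rank ∂_1 = 10 − 9 = 1, and the invariant factors of ∂_1 are all 1, so H_0 ≅ Z.
  H_1: rank ker ∂_1 − rank ∂_2 = (30 − 9) − 20 = 1, and ∂_2 has invariant factor 2 > 1, so H_1 ≅ Z ⊕ Z_2.
  H_2: rank ker ∂_2 − rank ∂_3 = (20 − 20) − 0 = 0, and there is no ∂_3, so H_2 ≅ 0.

As a check, the Euler characteristic is 10 − 30 + 20 = 0, which agrees with 1 − 1 + 0 = 0.

H_0 = Z,  H_1 = Z ⊕ Z_2,  H_2 = 0.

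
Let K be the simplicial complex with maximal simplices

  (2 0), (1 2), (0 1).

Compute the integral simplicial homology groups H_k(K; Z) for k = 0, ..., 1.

H_0 = Z,  H_1 = Z.

Order the vertices as 0 < 1 < 2. Listing each simplex with vertices in this order, K has dimension 1 with simplices:

  0-simplices (3): [0], [1], [2]
  1-simplices (3): [0,1], [0,2], [1,2]

Hence C_0 ≅ Z^3, C_1 ≅ Z^3.

∂_1: C_1 → C_0 maps an edge to its endpoints' difference, ∂[p,q] = q − p. For instance
  ∂[1,2] = [2] − [1].
This gives a 3×3 integer matrix of rank 2; reducing to Smith normal form yields diagonal entries (1,1).

Reading off H_k = ker ∂_k / im ∂_{k+1}:

  H_0: rank C_0 − rank ∂_1 = 3 − 2 = 1, and the invariant factors of ∂_1 are all 1, so H_0 ≅ Z.
  H_1: rank ker ∂_1 − rank ∂_2 = (3 − 2) − 0 = 1, and there is no ∂_2, so H_1 ≅ Z.

(K is a triangulation of the circle S^1.)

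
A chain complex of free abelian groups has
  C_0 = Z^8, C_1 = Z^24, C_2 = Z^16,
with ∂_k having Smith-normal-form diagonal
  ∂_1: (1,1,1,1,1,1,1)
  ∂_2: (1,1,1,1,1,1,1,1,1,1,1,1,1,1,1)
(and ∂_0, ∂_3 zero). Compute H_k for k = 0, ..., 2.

H_0 = Z,  H_1 = Z^2,  H_2 = Z.

H_0: b_0 = 8 − 0 − 7 = 1; torsion from ∂_1 factors > 1: none. So H_0 = Z.
H_1: b_1 = 24 − 7 − 15 = 2; torsion from ∂_2 factors > 1: none. So H_1 = Z^2.
H_2: b_2 = 16 − 15 − 0 = 1; torsion from ∂_3 factors > 1: none. So H_2 = Z.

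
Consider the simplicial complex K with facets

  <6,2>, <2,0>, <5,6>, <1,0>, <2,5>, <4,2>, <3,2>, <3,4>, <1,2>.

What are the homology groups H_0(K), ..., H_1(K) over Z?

H_0 ≅ Z,  H_1 ≅ Z^3.

We work with the vertex ordering 0 < 1 < 2 < 3 < 4 < 5 < 6. The simplices of K, each written with vertices in increasing order, are:

  0-simplices (7): [0], [1], [2], [3], [4], [5], [6]
  1-simplices (9): [0,1], [0,2], [1,2], [2,3], [2,4], [2,5], [2,6], [3,4], [5,6]

so the chain groups are C_0 ≅ Z^7, C_1 ≅ Z^9.

∂_1: C_1 → C_0 maps an edge to its endpoints' difference, ∂[p,q] = q − p.
The resulting 7×9 matrix has rank 6, and its Smith normal form has invariant factors (1,1,1,1,1,1).

Now H_k = ker ∂_k / im ∂_{k+1}, so:

  H_0: rank C_0 − rank ∂_1 = 7 − 6 = 1, and the invariant factors of ∂_1 are all 1, so H_0 = Z.
  H_1: rank ker ∂_1 − rank ∂_2 = (9 − 6) − 0 = 3, and there is no ∂_2, so H_1 = Z^3.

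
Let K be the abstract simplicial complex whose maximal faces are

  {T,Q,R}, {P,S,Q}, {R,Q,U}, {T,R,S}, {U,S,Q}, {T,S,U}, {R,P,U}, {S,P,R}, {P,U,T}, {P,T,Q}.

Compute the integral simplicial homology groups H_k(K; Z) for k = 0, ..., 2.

H_0 = Z,  H_1 = Z/2,  H_2 = 0.

K has 6 vertices, 15 edges, 10 triangles.
rank ∂_0 = 0, rank ∂_1 = 5 ⇒ b_0 = 6 − 0 − 5 = 1; all invariant factors of ∂_1 are 1 so no torsion. So H_0 = Z.
rank ∂_1 = 5, rank ∂_2 = 10 ⇒ b_1 = 15 − 5 − 10 = 0; ∂_2 has invariant factor(s) [2] giving torsion. So H_1 = Z/2.
rank ∂_2 = 10, rank ∂_3 = 0 ⇒ b_2 = 10 − 10 − 0 = 0. So H_2 = 0.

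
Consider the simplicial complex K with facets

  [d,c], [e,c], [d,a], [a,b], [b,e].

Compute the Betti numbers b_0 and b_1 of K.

Take the total order a < b < c < d < e on the vertex set. Then K (dimension 1) consists of the simplices:

  0-simplices (5): a, b, c, d, e
  1-simplices (5): ab, ad, be, cd, ce

Hence C_0 ≅ Z^5, C_1 ≅ Z^5.

Boundary ∂_1: C_1 → C_0 sends each edge [p,q] (with p < q) to q − p. For instance
  ∂ab = b − a.
As a 5×5 matrix over Z this has rank 4, with invariant factors (1,1,1,1).

Computing H_k = (kernel of ∂_k) / (image of ∂_{k+1}):

  H_0: rank C_0 − rank ∂_1 = 5 − 4 = 1, and the invariant factors of ∂_1 are all 1, so H_0 = Z.
  H_1: rank ker ∂_1 − rank ∂_2 = (5 − 4) − 0 = 1, and there is no ∂_2, so H_1 = Z.

As a check, the Euler characteristic is 5 − 5 = 0, which agrees with 1 − 1 = 0.

Hence the Betti numbers are b_0 = 1, b_1 = 1.

b_0 = 1, b_1 = 1.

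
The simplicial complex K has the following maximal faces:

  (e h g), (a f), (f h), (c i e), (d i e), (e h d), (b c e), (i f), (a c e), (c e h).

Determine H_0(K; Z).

H_0 ≅ Z.

Take the total order a < b < c < d < e < f < g < h < i on the vertex set. Then K (dimension 2) consists of the simplices:

  0-simplices (9): a, b, c, d, e, f, g, h, i
  1-simplices (17): ac, ae, af, bc, be, ce, ch, ci, de, dh, di, eg, eh, ei, fh, fi, gh
  2-simplices (7): ace, bce, ceh, cei, deh, dei, egh

so the chain groups are C_0 ≅ Z^9, C_1 ≅ Z^17, C_2 ≅ Z^7.

Boundary ∂_1: C_1 → C_0 is given by ∂[p,q] = [q] − [p].
The 9×17 boundary matrix has rank 8 and Smith normal form diag(1,1,1,1,1,1,1,1).

The boundary map ∂_2: C_2 → C_1 acts by ∂[p,q,r] = [q,r] − [p,r] + [p,q]. For instance
  ∂deh = eh − dh + de,
  ∂dei = ei − di + de.
As a 17×7 matrix over Z this has rank 7, with invariant factors (1,1,1,1,1,1,1).

Now H_k = ker ∂_k / im ∂_{k+1}, so:

  H_0: rank C_0 − rank ∂_1 = 9 − 8 = 1, and the invariant factors of ∂_1 are all 1, so H_0 = Z.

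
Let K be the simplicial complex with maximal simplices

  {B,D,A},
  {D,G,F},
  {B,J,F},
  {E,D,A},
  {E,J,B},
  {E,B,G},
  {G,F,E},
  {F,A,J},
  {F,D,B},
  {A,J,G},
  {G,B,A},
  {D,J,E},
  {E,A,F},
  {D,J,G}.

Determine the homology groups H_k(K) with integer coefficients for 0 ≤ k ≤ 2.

Order the vertices as A < B < D < E < F < G < J. Listing each simplex with vertices in this order, K has dimension 2 with simplices:

  0-simplices (7): A, B, D, E, F, G, J
  1-simplices (21): AB, AD, AE, AF, AG, AJ, BD, BE, BF, BG, BJ, DE, DF, DG, DJ, EF, EG, EJ, FG, FJ, GJ
  2-simplices (14): ABD, ABG, ADE, AEF, AFJ, AGJ, BDF, BEG, BEJ, BFJ, DEJ, DFG, DGJ, EFG

Hence C_0 ≅ Z^7, C_1 ≅ Z^21, C_2 ≅ Z^14.

Boundary ∂_1: C_1 → C_0 maps an edge to its endpoints' difference, ∂[p,q] = q − p. For instance
  ∂DJ = J − D.
This gives a 7×21 integer matrix of rank 6; reducing to Smith normal form yields diagonal entries (1,1,1,1,1,1).

Boundary ∂_2: C_2 → C_1 maps a triangle to the signed sum of its edges. For instance
  ∂AFJ = FJ − AJ + AF,
  ∂DFG = FG − DG + DF.
The resulting 21×14 matrix has rank 13, and its Smith normal form has invariant factors (1,1,1,1,1,1,1,1,1,1,1,1,1).

Computing H_k = (kernel of ∂_k) / (image of ∂_{k+1}):

  H_0: rank C_0 − rank ∂_1 = 7 − 6 = 1, and the invariant factors of ∂_1 are all 1, so H_0 = Z.
  H_1: rank ker ∂_1 − rank ∂_2 = (21 − 6) − 13 = 2, and the invariant factors of ∂_2 are all 1, so H_1 = Z^2.
  H_2: rank ker ∂_2 − rank ∂_3 = (14 − 13) − 0 = 1, and there is no ∂_3, so H_2 = Z.

As a check, the Euler characteristic is 7 − 21 + 14 = 0, which agrees with 1 − 2 + 1 = 0.

H_0 = Z,  H_1 = Z^2,  H_2 = Z.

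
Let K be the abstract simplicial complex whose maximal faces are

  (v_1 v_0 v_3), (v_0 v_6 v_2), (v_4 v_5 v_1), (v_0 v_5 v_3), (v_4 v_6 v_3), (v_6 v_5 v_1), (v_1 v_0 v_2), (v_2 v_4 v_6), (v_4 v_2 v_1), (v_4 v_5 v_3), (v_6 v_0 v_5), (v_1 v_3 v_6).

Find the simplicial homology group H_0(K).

H_0 ≅ Z.

We work with the vertex ordering v_0 < v_1 < v_2 < v_3 < v_4 < v_5 < v_6. The simplices of K, each written with vertices in increasing order, are:

  0-simplices (7): [v_0], [v_1], [v_2], [v_3], [v_4], [v_5], [v_6]
  1-simplices (18): (18 of them)
  2-simplices (12): (12 of them)

giving chain groups C_0 ≅ Z^7, C_1 ≅ Z^18, C_2 ≅ Z^12.

∂_1: C_1 → C_0 is given by ∂[p,q] = [q] − [p]. For instance
  ∂[v_0,v_6] = [v_6] − [v_0].
The 7×18 boundary matrix has rank 6 and Smith normal form diag(1,1,1,1,1,1).

Boundary ∂_2: C_2 → C_1 maps a triangle to the signed sum of its edges. For instance
  ∂[v_1,v_5,v_6] = [v_5,v_6] − [v_1,v_6] + [v_1,v_5],
  ∂[v_0,v_5,v_6] = [v_5,v_6] − [v_0,v_6] + [v_0,v_5].
The 18×12 boundary matrix has rank 12 and Smith normal form diag(1,1,1,1,1,1,1,1,1,1,1,2).

From H_k ≅ ker(∂_k) / im(∂_{k+1}) we obtain:

  H_0: rank C_0 − rank ∂_1 = 7 − 6 = 1, and the invariant factors of ∂_1 are all 1, so H_0 ≅ Z.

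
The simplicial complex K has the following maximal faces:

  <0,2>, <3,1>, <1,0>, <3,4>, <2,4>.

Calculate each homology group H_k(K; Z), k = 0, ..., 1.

H_0 = Z,  H_1 = Z.

Order the vertices as 0 < 1 < 2 < 3 < 4. Listing each simplex with vertices in this order, K has dimension 1 with simplices:

  0-simplices (5): [0], [1], [2], [3], [4]
  1-simplices (5): [0,1], [0,2], [1,3], [2,4], [3,4]

so the chain groups are C_0 ≅ Z^5, C_1 ≅ Z^5.

Boundary ∂_1: C_1 → C_0 maps an edge to its endpoints' difference, ∂[p,q] = q − p. For instance
  ∂[0,1] = [1] − [0].
The resulting 5×5 matrix has rank 4, and its Smith normal form has invariant factors (1,1,1,1).

From H_k ≅ ker(∂_k) / im(∂_{k+1}) we obtain:

  H_0: rank C_0 − rank ∂_1 = 5 − 4 = 1, and the invariant factors of ∂_1 are all 1, so H_0 = Z.
  H_1: rank ker ∂_1 − rank ∂_2 = (5 − 4) − 0 = 1, and there is no ∂_2, so H_1 = Z.

As a check, the Euler characteristic is 5 − 5 = 0, which agrees with 1 − 1 = 0.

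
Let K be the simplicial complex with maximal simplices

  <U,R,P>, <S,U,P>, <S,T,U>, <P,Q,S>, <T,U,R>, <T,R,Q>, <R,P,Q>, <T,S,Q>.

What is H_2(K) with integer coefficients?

H_2 ≅ Z.

K has 6 vertices, 12 edges, 8 triangles.
rank ∂_2 = 7, rank ∂_3 = 0 ⇒ b_2 = 8 − 7 − 0 = 1. So H_2 ≅ Z.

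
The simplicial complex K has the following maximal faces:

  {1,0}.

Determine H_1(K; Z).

H_1 = 0.

K has 2 vertices, 1 edge.
rank ∂_1 = 1, rank ∂_2 = 0 ⇒ b_1 = 1 − 1 − 0 = 0. So H_1 ≅ 0.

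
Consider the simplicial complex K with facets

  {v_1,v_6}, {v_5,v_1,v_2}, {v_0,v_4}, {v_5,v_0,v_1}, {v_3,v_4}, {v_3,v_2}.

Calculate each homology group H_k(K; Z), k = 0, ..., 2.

H_0 = Z,  H_1 = Z,  H_2 = 0.

We work with the vertex ordering v_0 < v_1 < v_2 < v_3 < v_4 < v_5 < v_6. The simplices of K, each written with vertices in increasing order, are:

  0-simplices (7): [v_0], [v_1], [v_2], [v_3], [v_4], [v_5], [v_6]
  1-simplices (9): [v_0,v_1], [v_0,v_4], [v_0,v_5], [v_1,v_2], [v_1,v_5], [v_1,v_6], [v_2,v_3], [v_2,v_5], [v_3,v_4]
  2-simplices (2): [v_0,v_1,v_5], [v_1,v_2,v_5]

so the chain groups are C_0 ≅ Z^7, C_1 ≅ Z^9, C_2 ≅ Z^2.

The boundary map ∂_1: C_1 → C_0 sends each edge [p,q] (with p < q) to q − p. For instance
  ∂[v_0,v_5] = [v_5] − [v_0].
The 7×9 boundary matrix has rank 6 and Smith normal form diag(1,1,1,1,1,1).

∂_2: C_2 → C_1 maps a triangle to the signed sum of its edges. For instance
  ∂[v_0,v_1,v_5] = [v_1,v_5] − [v_0,v_5] + [v_0,v_1],
  ∂[v_1,v_2,v_5] = [v_2,v_5] − [v_1,v_5] + [v_1,v_2].
This gives a 9×2 integer matrix of rank 2; reducing to Smith normal form yields diagonal entries (1,1).

Now H_k = ker ∂_k / im ∂_{k+1}, so:

  H_0: rank C_0 − rank ∂_1 = 7 − 6 = 1, and the invariant factors of ∂_1 are all 1, so H_0 ≅ Z.
  H_1: rank ker ∂_1 − rank ∂_2 = (9 − 6) − 2 = 1, and the invariant factors of ∂_2 are all 1, so H_1 ≅ Z.
  H_2: rank ker ∂_2 − rank ∂_3 = (2 − 2) − 0 = 0, and there is no ∂_3, so H_2 ≅ 0.

As a check, the Euler characteristic is 7 − 9 + 2 = 0, which agrees with 1 − 1 + 0 = 0.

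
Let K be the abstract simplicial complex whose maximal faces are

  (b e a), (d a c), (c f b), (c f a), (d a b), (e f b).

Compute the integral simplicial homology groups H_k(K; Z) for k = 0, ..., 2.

Order the vertices as a < b < c < d < e < f. Listing each simplex with vertices in this order, K has dimension 2 with simplices:

  0-simplices (6): a, b, c, d, e, f
  1-simplices (12): ab, ac, ad, ae, af, bc, bd, be, bf, cd, cf, ef
  2-simplices (6): abd, abe, acd, acf, bcf, bef

so the chain groups are C_0 ≅ Z^6, C_1 ≅ Z^12, C_2 ≅ Z^6.

Boundary ∂_1: C_1 → C_0 is given by ∂[p,q] = [q] − [p]. For instance
  ∂bd = d − b.
This gives a 6×12 integer matrix of rank 5; reducing to Smith normal form yields diagonal entries (1,1,1,1,1).

The boundary map ∂_2: C_2 → C_1 maps a triangle to the signed sum of its edges. For instance
  ∂abd = bd − ad + ab,
  ∂acf = cf − af + ac.
The resulting 12×6 matrix has rank 6, and its Smith normal form has invariant factors (1,1,1,1,1,1).

Computing H_k = (kernel of ∂_k) / (image of ∂_{k+1}):

  H_0: rank C_0 − rank ∂_1 = 6 − 5 = 1, and the invariant factors of ∂_1 are all 1, so H_0 ≅ Z.
  H_1: rank ker ∂_1 − rank ∂_2 = (12 − 5) − 6 = 1, and the invariant factors of ∂_2 are all 1, so H_1 ≅ Z.
  H_2: rank ker ∂_2 − rank ∂_3 = (6 − 6) − 0 = 0, and there is no ∂_3, so H_2 ≅ 0.

As a check, the Euler characteristic is 6 − 12 + 6 = 0, which agrees with 1 − 1 + 0 = 0.
(K is a triangulation of the cylinder S^1 x I.)

H_0 = Z,  H_1 = Z,  H_2 = 0.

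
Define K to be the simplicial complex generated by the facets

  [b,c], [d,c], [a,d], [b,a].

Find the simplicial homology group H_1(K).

We work with the vertex ordering a < b < c < d. The simplices of K, each written with vertices in increasing order, are:

  0-simplices (4): a, b, c, d
  1-simplices (4): ab, ad, bc, cd

so the chain groups are C_0 ≅ Z^4, C_1 ≅ Z^4.

∂_1: C_1 → C_0 sends each edge [p,q] (with p < q) to q − p. For instance
  ∂ad = d − a.
The resulting 4×4 matrix has rank 3, and its Smith normal form has invariant factors (1,1,1).

Reading off H_k = ker ∂_k / im ∂_{k+1}:

  H_1: rank ker ∂_1 − rank ∂_2 = (4 − 3) − 0 = 1, and there is no ∂_2, so H_1 ≅ Z.

H_1 ≅ Z.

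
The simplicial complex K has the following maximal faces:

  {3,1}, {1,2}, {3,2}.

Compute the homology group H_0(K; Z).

We work with the vertex ordering 1 < 2 < 3. The simplices of K, each written with vertices in increasing order, are:

  0-simplices (3): [1], [2], [3]
  1-simplices (3): [1,2], [1,3], [2,3]

giving chain groups C_0 ≅ Z^3, C_1 ≅ Z^3.

Boundary ∂_1: C_1 → C_0 is given by ∂[p,q] = [q] − [p]. For instance
  ∂[1,3] = [3] − [1].
The 3×3 boundary matrix has rank 2 and Smith normal form diag(1,1).

From H_k ≅ ker(∂_k) / im(∂_{k+1}) we obtain:

  H_0: rank C_0 − rank ∂_1 = 3 − 2 = 1, and the invariant factors of ∂_1 are all 1, so H_0 ≅ Z.

H_0 ≅ Z.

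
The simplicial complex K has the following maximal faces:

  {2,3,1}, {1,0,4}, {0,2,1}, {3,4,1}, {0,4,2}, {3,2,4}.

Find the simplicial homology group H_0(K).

H_0 = Z.

Fix the vertex order 0 < 1 < 2 < 3 < 4 and write every simplex with vertices in increasing order. Then dim K = 2 and the simplices of K are:

  0-simplices (5): [0], [1], [2], [3], [4]
  1-simplices (9): [0,1], [0,2], [0,4], [1,2], [1,3], [1,4], [2,3], [2,4], [3,4]
  2-simplices (6): [0,1,2], [0,1,4], [0,2,4], [1,2,3], [1,3,4], [2,3,4]

Hence C_0 ≅ Z^5, C_1 ≅ Z^9, C_2 ≅ Z^6.

The boundary map ∂_1: C_1 → C_0 is given by ∂[p,q] = [q] − [p]. For instance
  ∂[1,4] = [4] − [1].
The 5×9 boundary matrix has rank 4 and Smith normal form diag(1,1,1,1).

Boundary ∂_2: C_2 → C_1 maps a triangle to the signed sum of its edges. For instance
  ∂[2,3,4] = [3,4] − [2,4] + [2,3],
  ∂[0,1,2] = [1,2] − [0,2] + [0,1].
The 9×6 boundary matrix has rank 5 and Smith normal form diag(1,1,1,1,1).

Now H_k = ker ∂_k / im ∂_{k+1}, so:

  H_0: rank C_0 − rank ∂_1 = 5 − 4 = 1, and the invariant factors of ∂_1 are all 1, so H_0 ≅ Z.

(K is a triangulation of the 2-sphere S^2.)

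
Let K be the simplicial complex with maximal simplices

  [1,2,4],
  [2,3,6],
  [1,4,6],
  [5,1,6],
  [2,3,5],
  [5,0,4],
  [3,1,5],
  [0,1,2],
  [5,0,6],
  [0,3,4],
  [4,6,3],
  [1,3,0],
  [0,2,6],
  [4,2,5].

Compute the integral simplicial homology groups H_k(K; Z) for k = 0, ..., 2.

Fix the vertex order 0 < 1 < 2 < 3 < 4 < 5 < 6 and write every simplex with vertices in increasing order. Then dim K = 2 and the simplices of K are:

  0-simplices (7): [0], [1], [2], [3], [4], [5], [6]
  1-simplices (21): [0,1], [0,2], [0,3], [0,4], [0,5], [0,6], [1,2], [1,3], [1,4], [1,5], [1,6], [2,3], [2,4], [2,5], [2,6], [3,4], [3,5], [3,6], [4,5], [4,6], [5,6]
  2-simplices (14): [0,1,2], [0,1,3], [0,2,6], [0,3,4], [0,4,5], [0,5,6], [1,2,4], [1,3,5], [1,4,6], [1,5,6], [2,3,5], [2,3,6], [2,4,5], [3,4,6]

so the chain groups are C_0 ≅ Z^7, C_1 ≅ Z^21, C_2 ≅ Z^14.

The boundary map ∂_1: C_1 → C_0 is given by ∂[p,q] = [q] − [p]. For instance
  ∂[0,1] = [1] − [0].
The 7×21 boundary matrix has rank 6 and Smith normal form diag(1,1,1,1,1,1).

The boundary map ∂_2: C_2 → C_1 sends each 2-simplex [p,q,r] to [q,r] − [p,r] + [p,q]. For instance
  ∂[0,1,3] = [1,3] − [0,3] + [0,1],
  ∂[3,4,6] = [4,6] − [3,6] + [3,4].
The resulting 21×14 matrix has rank 13, and its Smith normal form has invariant factors (1,1,1,1,1,1,1,1,1,1,1,1,1).

From H_k ≅ ker(∂_k) / im(∂_{k+1}) we obtain:

  H_0: rank C_0 − rank ∂_1 = 7 − 6 = 1, and the invariant factors of ∂_1 are all 1, so H_0 = Z.
  H_1: rank ker ∂_1 − rank ∂_2 = (21 − 6) − 13 = 2, and the invariant factors of ∂_2 are all 1, so H_1 = Z^2.
  H_2: rank ker ∂_2 − rank ∂_3 = (14 − 13) − 0 = 1, and there is no ∂_3, so H_2 = Z.

H_0 ≅ Z,  H_1 ≅ Z^2,  H_2 ≅ Z.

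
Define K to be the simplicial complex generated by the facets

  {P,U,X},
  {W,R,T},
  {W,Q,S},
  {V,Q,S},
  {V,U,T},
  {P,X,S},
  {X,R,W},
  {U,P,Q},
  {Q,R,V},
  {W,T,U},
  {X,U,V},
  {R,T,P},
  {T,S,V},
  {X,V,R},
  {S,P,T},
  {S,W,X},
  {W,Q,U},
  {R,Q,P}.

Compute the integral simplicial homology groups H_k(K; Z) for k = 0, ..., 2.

H_0 ≅ Z,  H_1 ≅ Z^2,  H_2 ≅ Z.

Fix the vertex order P < Q < R < S < T < U < V < W < X and write every simplex with vertices in increasing order. Then dim K = 2 and the simplices of K are:

  0-simplices (9): P, Q, R, S, T, U, V, W, X
  1-simplices (27): PQ, PR, PS, PT, PU, PX, QR, QS, QU, QV, QW, RT, RV, RW, RX, ST, SV, SW, SX, TU, TV, TW, UV, UW, UX, VX, WX
  2-simplices (18): PQR, PQU, PRT, PST, PSX, PUX, QRV, QSV, QSW, QUW, RTW, RVX, RWX, STV, SWX, TUV, TUW, UVX

Hence C_0 ≅ Z^9, C_1 ≅ Z^27, C_2 ≅ Z^18.

Boundary ∂_1: C_1 → C_0 is given by ∂[p,q] = [q] − [p]. For instance
  ∂QW = W − Q.
As a 9×27 matrix over Z this has rank 8, with invariant factors (1,1,1,1,1,1,1,1).

The boundary map ∂_2: C_2 → C_1 acts by ∂[p,q,r] = [q,r] − [p,r] + [p,q]. For instance
  ∂STV = TV − SV + ST,
  ∂PRT = RT − PT + PR.
The 27×18 boundary matrix has rank 17 and Smith normal form diag(1,1,1,1,1,1,1,1,1,1,1,1,1,1,1,1,1).

Now H_k = ker ∂_k / im ∂_{k+1}, so:

  H_0: rank C_0 − rank ∂_1 = 9 − 8 = 1, and the invariant factors of ∂_1 are all 1, so H_0 = Z.
  H_1: rank ker ∂_1 − rank ∂_2 = (27 − 8) − 17 = 2, and the invariant factors of ∂_2 are all 1, so H_1 = Z^2.
  H_2: rank ker ∂_2 − rank ∂_3 = (18 − 17) − 0 = 1, and there is no ∂_3, so H_2 = Z.

(K is a triangulation of the torus T^2.)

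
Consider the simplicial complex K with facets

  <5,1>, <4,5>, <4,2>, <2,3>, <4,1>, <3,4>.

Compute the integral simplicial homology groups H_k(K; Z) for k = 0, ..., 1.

Order the vertices as 1 < 2 < 3 < 4 < 5. Listing each simplex with vertices in this order, K has dimension 1 with simplices:

  0-simplices (5): [1], [2], [3], [4], [5]
  1-simplices (6): [1,4], [1,5], [2,3], [2,4], [3,4], [4,5]

so the chain groups are C_0 ≅ Z^5, C_1 ≅ Z^6.

∂_1: C_1 → C_0 sends each edge [p,q] (with p < q) to q − p. For instance
  ∂[4,5] = [5] − [4].
The resulting 5×6 matrix has rank 4, and its Smith normal form has invariant factors (1,1,1,1).

Computing H_k = (kernel of ∂_k) / (image of ∂_{k+1}):

  H_0: rank C_0 − rank ∂_1 = 5 − 4 = 1, and the invariant factors of ∂_1 are all 1, so H_0 = Z.
  H_1: rank ker ∂_1 − rank ∂_2 = (6 − 4) − 0 = 2, and there is no ∂_2, so H_1 = Z^2.

(K is a triangulation of a wedge of 2 circles.)

H_0 ≅ Z,  H_1 ≅ Z^2.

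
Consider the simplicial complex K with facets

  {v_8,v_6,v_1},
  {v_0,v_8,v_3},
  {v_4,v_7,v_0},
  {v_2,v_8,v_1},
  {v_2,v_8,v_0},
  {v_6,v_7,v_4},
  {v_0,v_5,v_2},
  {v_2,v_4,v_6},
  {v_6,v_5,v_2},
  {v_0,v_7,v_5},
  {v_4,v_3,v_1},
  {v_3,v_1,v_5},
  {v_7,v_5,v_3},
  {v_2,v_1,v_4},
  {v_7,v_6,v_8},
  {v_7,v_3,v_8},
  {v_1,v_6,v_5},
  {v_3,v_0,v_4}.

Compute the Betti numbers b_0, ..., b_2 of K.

b_0 = 1, b_1 = 1, b_2 = 0.

We work with the vertex ordering v_0 < v_1 < v_2 < v_3 < v_4 < v_5 < v_6 < v_7 < v_8. The simplices of K, each written with vertices in increasing order, are:

  0-simplices (9): [v_0], [v_1], [v_2], [v_3], [v_4], [v_5], [v_6], [v_7], [v_8]
  1-simplices (27): (27 of them)
  2-simplices (18): (18 of them)

giving chain groups C_0 ≅ Z^9, C_1 ≅ Z^27, C_2 ≅ Z^18.

The boundary map ∂_1: C_1 → C_0 is given by ∂[p,q] = [q] − [p].
The 9×27 boundary matrix has rank 8 and Smith normal form diag(1,1,1,1,1,1,1,1).

Boundary ∂_2: C_2 → C_1 acts by ∂[p,q,r] = [q,r] − [p,r] + [p,q]. For instance
  ∂[v_0,v_2,v_5] = [v_2,v_5] − [v_0,v_5] + [v_0,v_2],
  ∂[v_0,v_2,v_8] = [v_2,v_8] − [v_0,v_8] + [v_0,v_2].
The resulting 27×18 matrix has rank 18, and its Smith normal form has invariant factors (1,1,1,1,1,1,1,1,1,1,1,1,1,1,1,1,1,2).

Reading off H_k = ker ∂_k / im ∂_{k+1}:

  H_0: rank C_0 − rank ∂_1 = 9 − 8 = 1, and the invariant factors of ∂_1 are all 1, so H_0 ≅ Z.
  H_1: rank ker ∂_1 − rank ∂_2 = (27 − 8) − 18 = 1, and ∂_2 has invariant factor 2 > 1, so H_1 ≅ Z ⊕ Z/2.
  H_2: rank ker ∂_2 − rank ∂_3 = (18 − 18) − 0 = 0, and there is no ∂_3, so H_2 ≅ 0.

(K is a triangulation of the Klein bottle.)

Hence the Betti numbers are b_0 = 1, b_1 = 1, b_2 = 0.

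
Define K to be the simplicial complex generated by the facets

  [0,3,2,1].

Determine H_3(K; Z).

Order the vertices as 0 < 1 < 2 < 3. Listing each simplex with vertices in this order, K has dimension 3 with simplices:

  0-simplices (4): [0], [1], [2], [3]
  1-simplices (6): [0,1], [0,2], [0,3], [1,2], [1,3], [2,3]
  2-simplices (4): [0,1,2], [0,1,3], [0,2,3], [1,2,3]
  3-simplices (1): [0,1,2,3]

Hence C_0 ≅ Z^4, C_1 ≅ Z^6, C_2 ≅ Z^4, C_3 ≅ Z^1.

Boundary ∂_1: C_1 → C_0 maps an edge to its endpoints' difference, ∂[p,q] = q − p. For instance
  ∂[0,2] = [2] − [0].
This gives a 4×6 integer matrix of rank 3; reducing to Smith normal form yields diagonal entries (1,1,1).

∂_2: C_2 → C_1 acts by ∂[p,q,r] = [q,r] − [p,r] + [p,q]. For instance
  ∂[1,2,3] = [2,3] − [1,3] + [1,2],
  ∂[0,2,3] = [2,3] − [0,3] + [0,2].
The resulting 6×4 matrix has rank 3, and its Smith normal form has invariant factors (1,1,1).

∂_3: C_3 → C_2 sends each 3-simplex σ to the alternating sum Σ_i (−1)^i (σ with its i-th vertex removed). For instance
  ∂[0,1,2,3] = [1,2,3] − [0,2,3] + [0,1,3] − [0,1,2].
The 4×1 boundary matrix has rank 1 and Smith normal form diag(1).

Reading off H_k = ker ∂_k / im ∂_{k+1}:

  H_3: rank ker ∂_3 − rank ∂_4 = (1 − 1) − 0 = 0, and there is no ∂_4, so H_3 = 0.

H_3 = 0.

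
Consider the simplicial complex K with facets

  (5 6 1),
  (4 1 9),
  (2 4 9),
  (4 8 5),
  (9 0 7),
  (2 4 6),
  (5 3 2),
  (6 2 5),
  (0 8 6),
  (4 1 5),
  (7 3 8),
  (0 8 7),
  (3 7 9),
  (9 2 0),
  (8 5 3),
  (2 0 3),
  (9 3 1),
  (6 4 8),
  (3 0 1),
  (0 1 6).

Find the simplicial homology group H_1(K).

K has 10 vertices, 30 edges, 20 triangles.
rank ∂_1 = 9, rank ∂_2 = 20 ⇒ b_1 = 30 − 9 − 20 = 1; ∂_2 has invariant factor(s) [2] giving torsion. So H_1 = Z ⊕ Z_2.

H_1 ≅ Z ⊕ Z_2.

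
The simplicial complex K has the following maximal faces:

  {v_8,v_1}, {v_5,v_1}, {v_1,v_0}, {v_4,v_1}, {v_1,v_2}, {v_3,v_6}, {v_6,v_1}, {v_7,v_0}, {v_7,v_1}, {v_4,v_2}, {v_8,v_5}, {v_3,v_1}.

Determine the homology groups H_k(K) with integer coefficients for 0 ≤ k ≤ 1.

K has 9 vertices, 12 edges.
rank ∂_0 = 0, rank ∂_1 = 8 ⇒ b_0 = 9 − 0 − 8 = 1; all invariant factors of ∂_1 are 1 so no torsion. So H_0 = Z.
rank ∂_1 = 8, rank ∂_2 = 0 ⇒ b_1 = 12 − 8 − 0 = 4. So H_1 = Z^4.

H_0 = Z,  H_1 = Z^4.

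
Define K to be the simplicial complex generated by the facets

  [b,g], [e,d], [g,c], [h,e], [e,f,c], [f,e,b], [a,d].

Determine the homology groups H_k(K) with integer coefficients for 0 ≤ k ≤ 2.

Order the vertices as a < b < c < d < e < f < g < h. Listing each simplex with vertices in this order, K has dimension 2 with simplices:

  0-simplices (8): a, b, c, d, e, f, g, h
  1-simplices (10): ad, be, bf, bg, ce, cf, cg, de, ef, eh
  2-simplices (2): bef, cef

so the chain groups are C_0 ≅ Z^8, C_1 ≅ Z^10, C_2 ≅ Z^2.

The boundary map ∂_1: C_1 → C_0 is given by ∂[p,q] = [q] − [p].
As a 8×10 matrix over Z this has rank 7, with invariant factors (1,1,1,1,1,1,1).

∂_2: C_2 → C_1 acts by ∂[p,q,r] = [q,r] − [p,r] + [p,q]. For instance
  ∂bef = ef − bf + be,
  ∂cef = ef − cf + ce.
As a 10×2 matrix over Z this has rank 2, with invariant factors (1,1).

Now H_k = ker ∂_k / im ∂_{k+1}, so:

  H_0: rank C_0 − rank ∂_1 = 8 − 7 = 1, and the invariant factors of ∂_1 are all 1, so H_0 = Z.
  H_1: rank ker ∂_1 − rank ∂_2 = (10 − 7) − 2 = 1, and the invariant factors of ∂_2 are all 1, so H_1 = Z.
  H_2: rank ker ∂_2 − rank ∂_3 = (2 − 2) − 0 = 0, and there is no ∂_3, so H_2 = 0.

H_0 ≅ Z,  H_1 ≅ Z,  H_2 = 0.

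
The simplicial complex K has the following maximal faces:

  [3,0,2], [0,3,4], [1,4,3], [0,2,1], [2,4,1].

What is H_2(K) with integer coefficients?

H_2 = 0.

K has 5 vertices, 10 edges, 5 triangles.
rank ∂_2 = 5, rank ∂_3 = 0 ⇒ b_2 = 5 − 5 − 0 = 0. So H_2 ≅ 0.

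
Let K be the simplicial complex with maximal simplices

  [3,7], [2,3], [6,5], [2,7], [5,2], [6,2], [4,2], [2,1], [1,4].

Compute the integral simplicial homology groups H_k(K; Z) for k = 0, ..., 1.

H_0 ≅ Z,  H_1 ≅ Z^3.

Order the vertices as 1 < 2 < 3 < 4 < 5 < 6 < 7. Listing each simplex with vertices in this order, K has dimension 1 with simplices:

  0-simplices (7): [1], [2], [3], [4], [5], [6], [7]
  1-simplices (9): [1,2], [1,4], [2,3], [2,4], [2,5], [2,6], [2,7], [3,7], [5,6]

so the chain groups are C_0 ≅ Z^7, C_1 ≅ Z^9.

The boundary map ∂_1: C_1 → C_0 maps an edge to its endpoints' difference, ∂[p,q] = q − p. For instance
  ∂[2,5] = [5] − [2].
As a 7×9 matrix over Z this has rank 6, with invariant factors (1,1,1,1,1,1).

From H_k ≅ ker(∂_k) / im(∂_{k+1}) we obtain:

  H_0: rank C_0 − rank ∂_1 = 7 − 6 = 1, and the invariant factors of ∂_1 are all 1, so H_0 ≅ Z.
  H_1: rank ker ∂_1 − rank ∂_2 = (9 − 6) − 0 = 3, and there is no ∂_2, so H_1 ≅ Z^3.

As a check, the Euler characteristic is 7 − 9 = -2, which agrees with 1 − 3 = -2.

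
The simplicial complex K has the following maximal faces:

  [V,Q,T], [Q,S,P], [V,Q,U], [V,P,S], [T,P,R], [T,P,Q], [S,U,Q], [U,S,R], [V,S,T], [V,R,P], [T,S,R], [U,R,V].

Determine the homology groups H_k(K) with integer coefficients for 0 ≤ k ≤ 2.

Fix the vertex order P < Q < R < S < T < U < V and write every simplex with vertices in increasing order. Then dim K = 2 and the simplices of K are:

  0-simplices (7): P, Q, R, S, T, U, V
  1-simplices (18): PQ, PR, PS, PT, PV, QS, QT, QU, QV, RS, RT, RU, RV, ST, SU, SV, TV, UV
  2-simplices (12): PQS, PQT, PRT, PRV, PSV, QSU, QTV, QUV, RST, RSU, RUV, STV

giving chain groups C_0 ≅ Z^7, C_1 ≅ Z^18, C_2 ≅ Z^12.

Boundary ∂_1: C_1 → C_0 is given by ∂[p,q] = [q] − [p]. For instance
  ∂UV = V − U.
The resulting 7×18 matrix has rank 6, and its Smith normal form has invariant factors (1,1,1,1,1,1).

The boundary map ∂_2: C_2 → C_1 sends each 2-simplex [p,q,r] to [q,r] − [p,r] + [p,q]. For instance
  ∂QTV = TV − QV + QT,
  ∂PRT = RT − PT + PR.
As a 18×12 matrix over Z this has rank 12, with invariant factors (1,1,1,1,1,1,1,1,1,1,1,2).

Now H_k = ker ∂_k / im ∂_{k+1}, so:

  H_0: rank C_0 − rank ∂_1 = 7 − 6 = 1, and the invariant factors of ∂_1 are all 1, so H_0 ≅ Z.
  H_1: rank ker ∂_1 − rank ∂_2 = (18 − 6) − 12 = 0, and ∂_2 has invariant factor 2 > 1, so H_1 ≅ Z/2.
  H_2: rank ker ∂_2 − rank ∂_3 = (12 − 12) − 0 = 0, and there is no ∂_3, so H_2 ≅ 0.

H_0 = Z,  H_1 = Z/2,  H_2 = 0.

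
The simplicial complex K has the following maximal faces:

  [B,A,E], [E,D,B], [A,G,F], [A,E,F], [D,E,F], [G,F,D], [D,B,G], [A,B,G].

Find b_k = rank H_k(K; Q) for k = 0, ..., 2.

b_0 = 1, b_1 = 0, b_2 = 1.

We work with the vertex ordering A < B < D < E < F < G. The simplices of K, each written with vertices in increasing order, are:

  0-simplices (6): A, B, D, E, F, G
  1-simplices (12): AB, AE, AF, AG, BD, BE, BG, DE, DF, DG, EF, FG
  2-simplices (8): ABE, ABG, AEF, AFG, BDE, BDG, DEF, DFG

giving chain groups C_0 ≅ Z^6, C_1 ≅ Z^12, C_2 ≅ Z^8.

The boundary map ∂_1: C_1 → C_0 is given by ∂[p,q] = [q] − [p].
As a 6×12 matrix over Z this has rank 5, with invariant factors (1,1,1,1,1).

∂_2: C_2 → C_1 acts by ∂[p,q,r] = [q,r] − [p,r] + [p,q]. For instance
  ∂DEF = EF − DF + DE,
  ∂AFG = FG − AG + AF.
As a 12×8 matrix over Z this has rank 7, with invariant factors (1,1,1,1,1,1,1).

From H_k ≅ ker(∂_k) / im(∂_{k+1}) we obtain:

  H_0: rank C_0 − rank ∂_1 = 6 − 5 = 1, and the invariant factors of ∂_1 are all 1, so H_0 ≅ Z.
  H_1: rank ker ∂_1 − rank ∂_2 = (12 − 5) − 7 = 0, and the invariant factors of ∂_2 are all 1, so H_1 ≅ 0.
  H_2: rank ker ∂_2 − rank ∂_3 = (8 − 7) − 0 = 1, and there is no ∂_3, so H_2 ≅ Z.

(K is a triangulation of the 2-sphere S^2.)

Hence the Betti numbers are b_0 = 1, b_1 = 0, b_2 = 1.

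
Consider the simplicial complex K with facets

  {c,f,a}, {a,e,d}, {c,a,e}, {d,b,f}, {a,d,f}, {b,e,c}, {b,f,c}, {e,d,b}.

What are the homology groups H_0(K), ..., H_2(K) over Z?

H_0 ≅ Z,  H_1 = 0,  H_2 ≅ Z.

Fix the vertex order a < b < c < d < e < f and write every simplex with vertices in increasing order. Then dim K = 2 and the simplices of K are:

  0-simplices (6): a, b, c, d, e, f
  1-simplices (12): ac, ad, ae, af, bc, bd, be, bf, ce, cf, de, df
  2-simplices (8): ace, acf, ade, adf, bce, bcf, bde, bdf

so the chain groups are C_0 ≅ Z^6, C_1 ≅ Z^12, C_2 ≅ Z^8.

The boundary map ∂_1: C_1 → C_0 maps an edge to its endpoints' difference, ∂[p,q] = q − p. For instance
  ∂bf = f − b.
This gives a 6×12 integer matrix of rank 5; reducing to Smith normal form yields diagonal entries (1,1,1,1,1).

Boundary ∂_2: C_2 → C_1 maps a triangle to the signed sum of its edges. For instance
  ∂adf = df − af + ad,
  ∂bde = de − be + bd.
As a 12×8 matrix over Z this has rank 7, with invariant factors (1,1,1,1,1,1,1).

Reading off H_k = ker ∂_k / im ∂_{k+1}:

  H_0: rank C_0 − rank ∂_1 = 6 − 5 = 1, and the invariant factors of ∂_1 are all 1, so H_0 ≅ Z.
  H_1: rank ker ∂_1 − rank ∂_2 = (12 − 5) − 7 = 0, and the invariant factors of ∂_2 are all 1, so H_1 ≅ 0.
  H_2: rank ker ∂_2 − rank ∂_3 = (8 − 7) − 0 = 1, and there is no ∂_3, so H_2 ≅ Z.

As a check, the Euler characteristic is 6 − 12 + 8 = 2, which agrees with 1 − 0 + 1 = 2.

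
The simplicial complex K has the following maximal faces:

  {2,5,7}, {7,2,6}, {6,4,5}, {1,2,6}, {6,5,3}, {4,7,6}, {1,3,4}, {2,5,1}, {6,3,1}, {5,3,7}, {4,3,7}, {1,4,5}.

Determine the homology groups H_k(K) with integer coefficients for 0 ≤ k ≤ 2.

H_0 ≅ Z,  H_1 ≅ Z/2,  H_2 = 0.

K has 7 vertices, 18 edges, 12 triangles.
rank ∂_0 = 0, rank ∂_1 = 6 ⇒ b_0 = 7 − 0 − 6 = 1; all invariant factors of ∂_1 are 1 so no torsion. So H_0 ≅ Z.
rank ∂_1 = 6, rank ∂_2 = 12 ⇒ b_1 = 18 − 6 − 12 = 0; ∂_2 has invariant factor(s) [2] giving torsion. So H_1 ≅ Z/2.
rank ∂_2 = 12, rank ∂_3 = 0 ⇒ b_2 = 12 − 12 − 0 = 0. So H_2 ≅ 0.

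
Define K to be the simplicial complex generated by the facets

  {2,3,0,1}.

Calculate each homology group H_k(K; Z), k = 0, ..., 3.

H_0 = Z,  H_1 = 0,  H_2 = 0,  H_3 = 0.

Take the total order 0 < 1 < 2 < 3 on the vertex set. Then K (dimension 3) consists of the simplices:

  0-simplices (4): [0], [1], [2], [3]
  1-simplices (6): [0,1], [0,2], [0,3], [1,2], [1,3], [2,3]
  2-simplices (4): [0,1,2], [0,1,3], [0,2,3], [1,2,3]
  3-simplices (1): [0,1,2,3]

giving chain groups C_0 ≅ Z^4, C_1 ≅ Z^6, C_2 ≅ Z^4, C_3 ≅ Z^1.

∂_1: C_1 → C_0 sends each edge [p,q] (with p < q) to q − p. For instance
  ∂[0,2] = [2] − [0].
The resulting 4×6 matrix has rank 3, and its Smith normal form has invariant factors (1,1,1).

∂_2: C_2 → C_1 sends each 2-simplex [p,q,r] to [q,r] − [p,r] + [p,q]. For instance
  ∂[0,1,3] = [1,3] − [0,3] + [0,1],
  ∂[0,1,2] = [1,2] − [0,2] + [0,1].
The resulting 6×4 matrix has rank 3, and its Smith normal form has invariant factors (1,1,1).

The boundary map ∂_3: C_3 → C_2 sends each 3-simplex σ to the alternating sum Σ_i (−1)^i (σ with its i-th vertex removed). For instance
  ∂[0,1,2,3] = [1,2,3] − [0,2,3] + [0,1,3] − [0,1,2].
The 4×1 boundary matrix has rank 1 and Smith normal form diag(1).

Computing H_k = (kernel of ∂_k) / (image of ∂_{k+1}):

  H_0: rank C_0 − rank ∂_1 = 4 − 3 = 1, and the invariant factors of ∂_1 are all 1, so H_0 = Z.
  H_1: rank ker ∂_1 − rank ∂_2 = (6 − 3) − 3 = 0, and the invariant factors of ∂_2 are all 1, so H_1 = 0.
  H_2: rank ker ∂_2 − rank ∂_3 = (4 − 3) − 1 = 0, and the invariant factors of ∂_3 are all 1, so H_2 = 0.
  H_3: rank ker ∂_3 − rank ∂_4 = (1 − 1) − 0 = 0, and there is no ∂_4, so H_3 = 0.

(K is a triangulation of the 3-simplex.)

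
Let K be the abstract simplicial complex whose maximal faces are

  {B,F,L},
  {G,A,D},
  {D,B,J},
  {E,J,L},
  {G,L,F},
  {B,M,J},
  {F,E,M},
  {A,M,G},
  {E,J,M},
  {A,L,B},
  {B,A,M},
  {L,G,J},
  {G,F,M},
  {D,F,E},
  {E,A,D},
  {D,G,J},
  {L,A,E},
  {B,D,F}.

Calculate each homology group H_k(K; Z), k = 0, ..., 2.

H_0 ≅ Z,  H_1 ≅ Z^2,  H_2 ≅ Z.

Take the total order A < B < D < E < F < G < J < L < M on the vertex set. Then K (dimension 2) consists of the simplices:

  0-simplices (9): A, B, D, E, F, G, J, L, M
  1-simplices (27): AB, AD, AE, AG, AL, AM, BD, BF, BJ, BL, BM, DE, DF, DG, DJ, EF, EJ, EL, EM, FG, FL, FM, GJ, GL, GM, JL, JM
  2-simplices (18): ABL, ABM, ADE, ADG, AEL, AGM, BDF, BDJ, BFL, BJM, DEF, DGJ, EFM, EJL, EJM, FGL, FGM, GJL

so the chain groups are C_0 ≅ Z^9, C_1 ≅ Z^27, C_2 ≅ Z^18.

∂_1: C_1 → C_0 is given by ∂[p,q] = [q] − [p]. For instance
  ∂JM = M − J.
The 9×27 boundary matrix has rank 8 and Smith normal form diag(1,1,1,1,1,1,1,1).

Boundary ∂_2: C_2 → C_1 maps a triangle to the signed sum of its edges. For instance
  ∂BJM = JM − BM + BJ,
  ∂ADE = DE − AE + AD.
The 27×18 boundary matrix has rank 17 and Smith normal form diag(1,1,1,1,1,1,1,1,1,1,1,1,1,1,1,1,1).

Computing H_k = (kernel of ∂_k) / (image of ∂_{k+1}):

  H_0: rank C_0 − rank ∂_1 = 9 − 8 = 1, and the invariant factors of ∂_1 are all 1, so H_0 = Z.
  H_1: rank ker ∂_1 − rank ∂_2 = (27 − 8) − 17 = 2, and the invariant factors of ∂_2 are all 1, so H_1 = Z^2.
  H_2: rank ker ∂_2 − rank ∂_3 = (18 − 17) − 0 = 1, and there is no ∂_3, so H_2 = Z.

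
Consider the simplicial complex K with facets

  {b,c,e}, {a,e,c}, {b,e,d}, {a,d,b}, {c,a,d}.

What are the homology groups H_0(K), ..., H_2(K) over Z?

K has 5 vertices, 10 edges, 5 triangles.
rank ∂_0 = 0, rank ∂_1 = 4 ⇒ b_0 = 5 − 0 − 4 = 1; all invariant factors of ∂_1 are 1 so no torsion. So H_0 ≅ Z.
rank ∂_1 = 4, rank ∂_2 = 5 ⇒ b_1 = 10 − 4 − 5 = 1; all invariant factors of ∂_2 are 1 so no torsion. So H_1 ≅ Z.
rank ∂_2 = 5, rank ∂_3 = 0 ⇒ b_2 = 5 − 5 − 0 = 0. So H_2 ≅ 0.

H_0 = Z,  H_1 = Z,  H_2 = 0.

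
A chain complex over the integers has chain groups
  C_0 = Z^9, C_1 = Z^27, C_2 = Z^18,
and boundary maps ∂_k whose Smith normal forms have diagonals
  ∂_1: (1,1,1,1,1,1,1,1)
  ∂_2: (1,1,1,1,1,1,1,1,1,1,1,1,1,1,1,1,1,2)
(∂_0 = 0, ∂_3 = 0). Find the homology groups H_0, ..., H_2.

H_0: b_0 = 9 − 0 − 8 = 1; torsion from ∂_1 factors > 1: none. So H_0 ≅ Z.
H_1: b_1 = 27 − 8 − 18 = 1; torsion from ∂_2 factors > 1: [2]. So H_1 ≅ Z × Z/2.
H_2: b_2 = 18 − 18 − 0 = 0; torsion from ∂_3 factors > 1: none. So H_2 ≅ 0.

H_0 ≅ Z,  H_1 ≅ Z × Z/2,  H_2 = 0.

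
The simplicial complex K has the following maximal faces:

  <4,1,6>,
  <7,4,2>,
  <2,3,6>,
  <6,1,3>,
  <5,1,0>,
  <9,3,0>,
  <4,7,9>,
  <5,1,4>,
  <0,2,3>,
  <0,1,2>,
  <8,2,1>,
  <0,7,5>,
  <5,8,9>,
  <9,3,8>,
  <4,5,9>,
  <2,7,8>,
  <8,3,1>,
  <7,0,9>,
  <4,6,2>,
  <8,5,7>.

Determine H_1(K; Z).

H_1 = Z ⊕ Z/2.

Take the total order 0 < 1 < 2 < 3 < 4 < 5 < 6 < 7 < 8 < 9 on the vertex set. Then K (dimension 2) consists of the simplices:

  0-simplices (10): [0], [1], [2], [3], [4], [5], [6], [7], [8], [9]
  1-simplices (30): (30 of them)
  2-simplices (20): (20 of them)

giving chain groups C_0 ≅ Z^10, C_1 ≅ Z^30, C_2 ≅ Z^20.

Boundary ∂_1: C_1 → C_0 sends each edge [p,q] (with p < q) to q − p.
The resulting 10×30 matrix has rank 9, and its Smith normal form has invariant factors (1,1,1,1,1,1,1,1,1).

Boundary ∂_2: C_2 → C_1 maps a triangle to the signed sum of its edges. For instance
  ∂[1,4,5] = [4,5] − [1,5] + [1,4],
  ∂[0,1,5] = [1,5] − [0,5] + [0,1].
The 30×20 boundary matrix has rank 20 and Smith normal form diag(1,1,1,1,1,1,1,1,1,1,1,1,1,1,1,1,1,1,1,2).

Now H_k = ker ∂_k / im ∂_{k+1}, so:

  H_1: rank ker ∂_1 − rank ∂_2 = (30 − 9) − 20 = 1, and ∂_2 has invariant factor 2 > 1, so H_1 = Z ⊕ Z/2.

(K is a triangulation of the Klein bottle.)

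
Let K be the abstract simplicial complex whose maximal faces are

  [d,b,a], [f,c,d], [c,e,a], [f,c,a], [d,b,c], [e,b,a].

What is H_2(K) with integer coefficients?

Take the total order a < b < c < d < e < f on the vertex set. Then K (dimension 2) consists of the simplices:

  0-simplices (6): a, b, c, d, e, f
  1-simplices (12): ab, ac, ad, ae, af, bc, bd, be, cd, ce, cf, df
  2-simplices (6): abd, abe, ace, acf, bcd, cdf

giving chain groups C_0 ≅ Z^6, C_1 ≅ Z^12, C_2 ≅ Z^6.

Boundary ∂_1: C_1 → C_0 maps an edge to its endpoints' difference, ∂[p,q] = q − p.
As a 6×12 matrix over Z this has rank 5, with invariant factors (1,1,1,1,1).

Boundary ∂_2: C_2 → C_1 maps a triangle to the signed sum of its edges. For instance
  ∂cdf = df − cf + cd,
  ∂ace = ce − ae + ac.
The resulting 12×6 matrix has rank 6, and its Smith normal form has invariant factors (1,1,1,1,1,1).

From H_k ≅ ker(∂_k) / im(∂_{k+1}) we obtain:

  H_2: rank ker ∂_2 − rank ∂_3 = (6 − 6) − 0 = 0, and there is no ∂_3, so H_2 = 0.

H_2 ≅ 0.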